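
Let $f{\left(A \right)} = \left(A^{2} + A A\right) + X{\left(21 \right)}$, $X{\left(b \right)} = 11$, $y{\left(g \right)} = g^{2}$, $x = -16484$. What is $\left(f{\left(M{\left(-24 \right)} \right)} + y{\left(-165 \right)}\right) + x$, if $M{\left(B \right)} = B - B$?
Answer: $10752$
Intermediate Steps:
$M{\left(B \right)} = 0$
$f{\left(A \right)} = 11 + 2 A^{2}$ ($f{\left(A \right)} = \left(A^{2} + A A\right) + 11 = \left(A^{2} + A^{2}\right) + 11 = 2 A^{2} + 11 = 11 + 2 A^{2}$)
$\left(f{\left(M{\left(-24 \right)} \right)} + y{\left(-165 \right)}\right) + x = \left(\left(11 + 2 \cdot 0^{2}\right) + \left(-165\right)^{2}\right) - 16484 = \left(\left(11 + 2 \cdot 0\right) + 27225\right) - 16484 = \left(\left(11 + 0\right) + 27225\right) - 16484 = \left(11 + 27225\right) - 16484 = 27236 - 16484 = 10752$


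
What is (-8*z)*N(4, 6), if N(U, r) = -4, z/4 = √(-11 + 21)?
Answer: 128*√10 ≈ 404.77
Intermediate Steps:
z = 4*√10 (z = 4*√(-11 + 21) = 4*√10 ≈ 12.649)
(-8*z)*N(4, 6) = -32*√10*(-4) = 128*√10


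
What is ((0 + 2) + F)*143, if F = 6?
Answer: 1144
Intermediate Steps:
((0 + 2) + F)*143 = ((0 + 2) + 6)*143 = (2 + 6)*143 = 8*143 = 1144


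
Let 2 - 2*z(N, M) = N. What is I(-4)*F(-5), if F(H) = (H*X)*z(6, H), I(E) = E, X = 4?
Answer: -160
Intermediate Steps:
z(N, M) = 1 - N/2
F(H) = -8*H (F(H) = (H*4)*(1 - ½*6) = (4*H)*(1 - 3) = (4*H)*(-2) = -8*H)
I(-4)*F(-5) = -(-32)*(-5) = -4*40 = -160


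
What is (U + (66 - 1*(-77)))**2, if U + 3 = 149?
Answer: 83521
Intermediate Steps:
U = 146 (U = -3 + 149 = 146)
(U + (66 - 1*(-77)))**2 = (146 + (66 - 1*(-77)))**2 = (146 + (66 + 77))**2 = (146 + 143)**2 = 289**2 = 83521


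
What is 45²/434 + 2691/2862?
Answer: 193429/34503 ≈ 5.6061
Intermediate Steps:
45²/434 + 2691/2862 = 2025*(1/434) + 2691*(1/2862) = 2025/434 + 299/318 = 193429/34503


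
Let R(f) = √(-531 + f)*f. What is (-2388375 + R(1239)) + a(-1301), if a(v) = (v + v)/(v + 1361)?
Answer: -71652551/30 + 2478*√177 ≈ -2.3555e+6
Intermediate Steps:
R(f) = f*√(-531 + f)
a(v) = 2*v/(1361 + v) (a(v) = (2*v)/(1361 + v) = 2*v/(1361 + v))
(-2388375 + R(1239)) + a(-1301) = (-2388375 + 1239*√(-531 + 1239)) + 2*(-1301)/(1361 - 1301) = (-2388375 + 1239*√708) + 2*(-1301)/60 = (-2388375 + 1239*(2*√177)) + 2*(-1301)*(1/60) = (-2388375 + 2478*√177) - 1301/30 = -71652551/30 + 2478*√177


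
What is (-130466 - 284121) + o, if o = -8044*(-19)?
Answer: -261751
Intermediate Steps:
o = 152836
(-130466 - 284121) + o = (-130466 - 284121) + 152836 = -414587 + 152836 = -261751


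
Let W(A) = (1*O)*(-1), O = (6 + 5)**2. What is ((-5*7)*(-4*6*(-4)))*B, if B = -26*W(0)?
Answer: -10570560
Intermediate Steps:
O = 121 (O = 11**2 = 121)
W(A) = -121 (W(A) = (1*121)*(-1) = 121*(-1) = -121)
B = 3146 (B = -26*(-121) = 3146)
((-5*7)*(-4*6*(-4)))*B = ((-5*7)*(-4*6*(-4)))*3146 = -(-840)*(-4)*3146 = -35*96*3146 = -3360*3146 = -10570560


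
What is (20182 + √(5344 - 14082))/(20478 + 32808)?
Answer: 10091/26643 + I*√8738/53286 ≈ 0.37875 + 0.0017543*I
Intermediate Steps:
(20182 + √(5344 - 14082))/(20478 + 32808) = (20182 + √(-8738))/53286 = (20182 + I*√8738)*(1/53286) = 10091/26643 + I*√8738/53286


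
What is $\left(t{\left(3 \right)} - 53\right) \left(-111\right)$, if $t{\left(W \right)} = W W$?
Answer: $4884$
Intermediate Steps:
$t{\left(W \right)} = W^{2}$
$\left(t{\left(3 \right)} - 53\right) \left(-111\right) = \left(3^{2} - 53\right) \left(-111\right) = \left(9 - 53\right) \left(-111\right) = \left(-44\right) \left(-111\right) = 4884$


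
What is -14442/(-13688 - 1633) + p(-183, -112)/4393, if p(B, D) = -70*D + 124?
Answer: 61820050/22435051 ≈ 2.7555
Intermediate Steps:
p(B, D) = 124 - 70*D
-14442/(-13688 - 1633) + p(-183, -112)/4393 = -14442/(-13688 - 1633) + (124 - 70*(-112))/4393 = -14442/(-15321) + (124 + 7840)*(1/4393) = -14442*(-1/15321) + 7964*(1/4393) = 4814/5107 + 7964/4393 = 61820050/22435051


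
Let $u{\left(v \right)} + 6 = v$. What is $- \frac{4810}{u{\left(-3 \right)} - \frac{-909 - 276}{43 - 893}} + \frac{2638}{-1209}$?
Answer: $\frac{10579978}{22971} \approx 460.58$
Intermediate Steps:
$u{\left(v \right)} = -6 + v$
$- \frac{4810}{u{\left(-3 \right)} - \frac{-909 - 276}{43 - 893}} + \frac{2638}{-1209} = - \frac{4810}{\left(-6 - 3\right) - \frac{-909 - 276}{43 - 893}} + \frac{2638}{-1209} = - \frac{4810}{-9 - - \frac{1185}{-850}} + 2638 \left(- \frac{1}{1209}\right) = - \frac{4810}{-9 - \left(-1185\right) \left(- \frac{1}{850}\right)} - \frac{2638}{1209} = - \frac{4810}{-9 - \frac{237}{170}} - \frac{2638}{1209} = - \frac{4810}{- \frac{1767}{170}} - \frac{2638}{1209} = \left(-4810\right) \left(- \frac{170}{1767}\right) - \frac{2638}{1209} = \frac{817700}{1767} - \frac{2638}{1209} = \frac{10579978}{22971}$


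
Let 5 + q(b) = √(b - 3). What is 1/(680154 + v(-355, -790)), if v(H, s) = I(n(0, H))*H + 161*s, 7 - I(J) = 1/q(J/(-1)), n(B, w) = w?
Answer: 22501051/12386478175204 - 355*√22/24772956350408 ≈ 1.8165e-6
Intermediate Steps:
q(b) = -5 + √(-3 + b) (q(b) = -5 + √(b - 3) = -5 + √(-3 + b))
I(J) = 7 - 1/(-5 + √(-3 - J)) (I(J) = 7 - 1/(-5 + √(-3 + J/(-1))) = 7 - 1/(-5 + √(-3 + J*(-1))) = 7 - 1/(-5 + √(-3 - J)))
v(H, s) = 161*s + H*(7 - 1/(-5 + √(-3 - H))) (v(H, s) = (7 - 1/(-5 + √(-3 - H)))*H + 161*s = H*(7 - 1/(-5 + √(-3 - H))) + 161*s = 161*s + H*(7 - 1/(-5 + √(-3 - H))))
1/(680154 + v(-355, -790)) = 1/(680154 + (161*(-790) - 355*(7 - 1/(-5 + √(-3 - 1*(-355)))))) = 1/(680154 + (-127190 - 355*(7 - 1/(-5 + √(-3 + 355))))) = 1/(680154 + (-127190 - 355*(7 - 1/(-5 + √352)))) = 1/(680154 + (-127190 - 355*(7 - 1/(-5 + 4*√22)))) = 1/(680154 + (-127190 + (-2485 + 355/(-5 + 4*√22)))) = 1/(680154 + (-129675 + 355/(-5 + 4*√22))) = 1/(550479 + 355/(-5 + 4*√22))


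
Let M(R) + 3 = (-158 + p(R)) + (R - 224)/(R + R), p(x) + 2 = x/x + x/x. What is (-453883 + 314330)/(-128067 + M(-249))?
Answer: 69497394/63857071 ≈ 1.0883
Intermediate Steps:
p(x) = 0 (p(x) = -2 + (x/x + x/x) = -2 + (1 + 1) = -2 + 2 = 0)
M(R) = -161 + (-224 + R)/(2*R) (M(R) = -3 + ((-158 + 0) + (R - 224)/(R + R)) = -3 + (-158 + (-224 + R)/((2*R))) = -3 + (-158 + (-224 + R)*(1/(2*R))) = -3 + (-158 + (-224 + R)/(2*R)) = -161 + (-224 + R)/(2*R))
(-453883 + 314330)/(-128067 + M(-249)) = (-453883 + 314330)/(-128067 + (-321/2 - 112/(-249))) = -139553/(-128067 + (-321/2 - 112*(-1/249))) = -139553/(-128067 + (-321/2 + 112/249)) = -139553/(-128067 - 79705/498) = -139553/(-63857071/498) = -139553*(-498/63857071) = 69497394/63857071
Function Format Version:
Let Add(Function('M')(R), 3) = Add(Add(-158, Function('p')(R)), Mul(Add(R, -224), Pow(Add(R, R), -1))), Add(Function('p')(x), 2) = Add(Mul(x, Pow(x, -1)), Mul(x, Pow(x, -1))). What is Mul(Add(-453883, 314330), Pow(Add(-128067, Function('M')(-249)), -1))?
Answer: Rational(69497394, 63857071) ≈ 1.0883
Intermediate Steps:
Function('p')(x) = 0 (Function('p')(x) = Add(-2, Add(Mul(x, Pow(x, -1)), Mul(x, Pow(x, -1)))) = Add(-2, Add(1, 1)) = Add(-2, 2) = 0)
Function('M')(R) = Add(-161, Mul(Rational(1, 2), Pow(R, -1), Add(-224, R))) (Function('M')(R) = Add(-3, Add(Add(-158, 0), Mul(Add(R, -224), Pow(Add(R, R), -1)))) = Add(-3, Add(-158, Mul(Add(-224, R), Pow(Mul(2, R), -1)))) = Add(-3, Add(-158, Mul(Add(-224, R), Mul(Rational(1, 2), Pow(R, -1))))) = Add(-3, Add(-158, Mul(Rational(1, 2), Pow(R, -1), Add(-224, R)))) = Add(-161, Mul(Rational(1, 2), Pow(R, -1), Add(-224, R))))
Mul(Add(-453883, 314330), Pow(Add(-128067, Function('M')(-249)), -1)) = Mul(Add(-453883, 314330), Pow(Add(-128067, Add(Rational(-321, 2), Mul(-112, Pow(-249, -1)))), -1)) = Mul(-139553, Pow(Add(-128067, Add(Rational(-321, 2), Mul(-112, Rational(-1, 249)))), -1)) = Mul(-139553, Pow(Add(-128067, Add(Rational(-321, 2), Rational(112, 249))), -1)) = Mul(-139553, Pow(Add(-128067, Rational(-79705, 498)), -1)) = Mul(-139553, Pow(Rational(-63857071, 498), -1)) = Mul(-139553, Rational(-498, 63857071)) = Rational(69497394, 63857071)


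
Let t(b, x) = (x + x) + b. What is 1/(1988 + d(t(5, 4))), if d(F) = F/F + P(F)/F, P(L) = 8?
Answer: 13/25865 ≈ 0.00050261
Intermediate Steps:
t(b, x) = b + 2*x (t(b, x) = 2*x + b = b + 2*x)
d(F) = 1 + 8/F (d(F) = F/F + 8/F = 1 + 8/F)
1/(1988 + d(t(5, 4))) = 1/(1988 + (8 + (5 + 2*4))/(5 + 2*4)) = 1/(1988 + (8 + (5 + 8))/(5 + 8)) = 1/(1988 + (8 + 13)/13) = 1/(1988 + (1/13)*21) = 1/(1988 + 21/13) = 1/(25865/13) = 13/25865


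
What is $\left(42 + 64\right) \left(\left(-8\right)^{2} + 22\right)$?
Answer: $9116$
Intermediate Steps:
$\left(42 + 64\right) \left(\left(-8\right)^{2} + 22\right) = 106 \left(64 + 22\right) = 106 \cdot 86 = 9116$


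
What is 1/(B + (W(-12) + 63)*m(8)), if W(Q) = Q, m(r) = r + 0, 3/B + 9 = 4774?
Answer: 4765/1944123 ≈ 0.0024510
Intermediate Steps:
B = 3/4765 (B = 3/(-9 + 4774) = 3/4765 ≈ 0.00062959)
m(r) = r
1/(B + (W(-12) + 63)*m(8)) = 1/(3/4765 + (-12 + 63)*8) = 1/(3/4765 + 51*8) = 1/(3/4765 + 408) = 1/(1944123/4765) = 4765/1944123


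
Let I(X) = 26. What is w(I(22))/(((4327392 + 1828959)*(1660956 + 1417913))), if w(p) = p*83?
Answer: 2158/18954598247019 ≈ 1.1385e-10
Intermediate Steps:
w(p) = 83*p
w(I(22))/(((4327392 + 1828959)*(1660956 + 1417913))) = (83*26)/(((4327392 + 1828959)*(1660956 + 1417913))) = 2158/((6156351*3078869)) = 2158/18954598247019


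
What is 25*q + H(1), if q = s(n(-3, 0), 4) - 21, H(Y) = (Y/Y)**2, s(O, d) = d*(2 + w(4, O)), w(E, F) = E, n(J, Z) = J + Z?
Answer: 76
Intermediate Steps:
s(O, d) = 6*d (s(O, d) = d*(2 + 4) = d*6 = 6*d)
H(Y) = 1 (H(Y) = 1**2 = 1)
q = 3 (q = 6*4 - 21 = 24 - 21 = 3)
25*q + H(1) = 25*3 + 1 = 75 + 1 = 76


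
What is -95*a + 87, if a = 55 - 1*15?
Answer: -3713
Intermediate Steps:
a = 40 (a = 55 - 15 = 40)
-95*a + 87 = -95*40 + 87 = -3800 + 87 = -3713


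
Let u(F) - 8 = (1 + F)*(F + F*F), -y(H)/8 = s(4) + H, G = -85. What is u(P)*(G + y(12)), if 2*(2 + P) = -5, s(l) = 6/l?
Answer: 72761/8 ≈ 9095.1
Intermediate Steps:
P = -9/2 (P = -2 + (½)*(-5) = -2 - 5/2 = -9/2 ≈ -4.5000)
y(H) = -12 - 8*H (y(H) = -8*(6/4 + H) = -8*(6*(¼) + H) = -8*(3/2 + H) = -12 - 8*H)
u(F) = 8 + (1 + F)*(F + F²) (u(F) = 8 + (1 + F)*(F + F*F) = 8 + (1 + F)*(F + F²))
u(P)*(G + y(12)) = (8 - 9/2 + (-9/2)³ + 2*(-9/2)²)*(-85 + (-12 - 8*12)) = (8 - 9/2 - 729/8 + 2*(81/4))*(-85 + (-12 - 96)) = (8 - 9/2 - 729/8 + 81/2)*(-85 - 108) = -377/8*(-193) = 72761/8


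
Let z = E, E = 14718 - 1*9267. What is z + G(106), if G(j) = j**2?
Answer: 16687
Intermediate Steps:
E = 5451 (E = 14718 - 9267 = 5451)
z = 5451
z + G(106) = 5451 + 106**2 = 5451 + 11236 = 16687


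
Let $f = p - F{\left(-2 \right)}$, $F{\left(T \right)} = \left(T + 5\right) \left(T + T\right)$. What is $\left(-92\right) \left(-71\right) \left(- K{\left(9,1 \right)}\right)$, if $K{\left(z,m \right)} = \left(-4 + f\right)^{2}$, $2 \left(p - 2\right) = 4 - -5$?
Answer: $-1373353$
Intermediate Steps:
$p = \frac{13}{2}$ ($p = 2 + \frac{4 - -5}{2} = 2 + \frac{4 + 5}{2} = 2 + \frac{1}{2} \cdot 9 = 2 + \frac{9}{2} = \frac{13}{2} \approx 6.5$)
$F{\left(T \right)} = 2 T \left(5 + T\right)$ ($F{\left(T \right)} = \left(5 + T\right) 2 T = 2 T \left(5 + T\right)$)
$f = \frac{37}{2}$ ($f = \frac{13}{2} - 2 \left(-2\right) \left(5 - 2\right) = \frac{13}{2} - 2 \left(-2\right) 3 = \frac{13}{2} - -12 = \frac{13}{2} + 12 = \frac{37}{2} \approx 18.5$)
$K{\left(z,m \right)} = \frac{841}{4}$ ($K{\left(z,m \right)} = \left(-4 + \frac{37}{2}\right)^{2} = \left(\frac{29}{2}\right)^{2} = \frac{841}{4}$)
$\left(-92\right) \left(-71\right) \left(- K{\left(9,1 \right)}\right) = \left(-92\right) \left(-71\right) \left(\left(-1\right) \frac{841}{4}\right) = 6532 \left(- \frac{841}{4}\right) = -1373353$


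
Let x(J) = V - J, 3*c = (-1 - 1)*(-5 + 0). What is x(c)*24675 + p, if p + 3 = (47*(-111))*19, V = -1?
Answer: -206051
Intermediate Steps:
c = 10/3 (c = ((-1 - 1)*(-5 + 0))/3 = (-2*(-5))/3 = (⅓)*10 = 10/3 ≈ 3.3333)
p = -99126 (p = -3 + (47*(-111))*19 = -3 - 5217*19 = -3 - 99123 = -99126)
x(J) = -1 - J
x(c)*24675 + p = (-1 - 1*10/3)*24675 - 99126 = (-1 - 10/3)*24675 - 99126 = -13/3*24675 - 99126 = -106925 - 99126 = -206051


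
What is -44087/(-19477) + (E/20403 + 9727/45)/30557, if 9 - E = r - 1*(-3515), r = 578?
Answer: 45953426014846/20238371219445 ≈ 2.2706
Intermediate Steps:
E = -4084 (E = 9 - (578 - 1*(-3515)) = 9 - (578 + 3515) = 9 - 1*4093 = 9 - 4093 = -4084)
-44087/(-19477) + (E/20403 + 9727/45)/30557 = -44087/(-19477) + (-4084/20403 + 9727/45)/30557 = -44087*(-1/19477) + (-4084*1/20403 + 9727*(1/45))*(1/30557) = 44087/19477 + (-4084/20403 + 9727/45)*(1/30557) = 44087/19477 + (7343563/34005)*(1/30557) = 44087/19477 + 7343563/1039090785 = 45953426014846/20238371219445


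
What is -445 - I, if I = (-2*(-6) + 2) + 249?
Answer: -708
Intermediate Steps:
I = 263 (I = (12 + 2) + 249 = 14 + 249 = 263)
-445 - I = -445 - 1*263 = -445 - 263 = -708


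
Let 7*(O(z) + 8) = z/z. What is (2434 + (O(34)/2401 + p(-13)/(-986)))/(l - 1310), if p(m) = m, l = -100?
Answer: -40335686929/23366099820 ≈ -1.7262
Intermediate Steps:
O(z) = -55/7 (O(z) = -8 + (z/z)/7 = -8 + (⅐)*1 = -8 + ⅐ = -55/7)
(2434 + (O(34)/2401 + p(-13)/(-986)))/(l - 1310) = (2434 + (-55/7/2401 - 13/(-986)))/(-100 - 1310) = (2434 + (-55/7*1/2401 - 13*(-1/986)))/(-1410) = (2434 + (-55/16807 + 13/986))*(-1/1410) = (2434 + 164261/16571702)*(-1/1410) = (40335686929/16571702)*(-1/1410) = -40335686929/23366099820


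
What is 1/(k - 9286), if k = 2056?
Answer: -1/7230 ≈ -0.00013831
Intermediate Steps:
1/(k - 9286) = 1/(2056 - 9286) = 1/(-7230) = -1/7230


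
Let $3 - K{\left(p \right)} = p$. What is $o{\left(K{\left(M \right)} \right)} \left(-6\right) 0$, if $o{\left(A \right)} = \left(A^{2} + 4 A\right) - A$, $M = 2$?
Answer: $0$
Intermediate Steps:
$K{\left(p \right)} = 3 - p$
$o{\left(A \right)} = A^{2} + 3 A$
$o{\left(K{\left(M \right)} \right)} \left(-6\right) 0 = \left(3 - 2\right) \left(3 + \left(3 - 2\right)\right) \left(-6\right) 0 = 1 \left(3 + 1\right) \left(-6\right) 0 = 1 \cdot 4 \left(-6\right) 0 = 4 \left(-6\right) 0 = \left(-24\right) 0 = 0$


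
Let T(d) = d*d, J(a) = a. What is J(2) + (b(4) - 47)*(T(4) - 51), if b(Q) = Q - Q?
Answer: 1647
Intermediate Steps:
b(Q) = 0
T(d) = d²
J(2) + (b(4) - 47)*(T(4) - 51) = 2 + (0 - 47)*(4² - 51) = 2 - 47*(16 - 51) = 2 - 47*(-35) = 2 + 1645 = 1647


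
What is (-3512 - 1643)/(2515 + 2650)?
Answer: -1031/1033 ≈ -0.99806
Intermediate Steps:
(-3512 - 1643)/(2515 + 2650) = -5155/5165 = -5155*1/5165 = -1031/1033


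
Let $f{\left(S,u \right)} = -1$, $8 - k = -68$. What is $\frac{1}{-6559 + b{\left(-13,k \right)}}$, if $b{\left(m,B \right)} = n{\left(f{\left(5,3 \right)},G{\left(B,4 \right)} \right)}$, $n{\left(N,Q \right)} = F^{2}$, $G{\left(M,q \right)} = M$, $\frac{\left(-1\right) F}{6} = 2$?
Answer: $- \frac{1}{6415} \approx -0.00015588$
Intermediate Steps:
$F = -12$ ($F = \left(-6\right) 2 = -12$)
$k = 76$ ($k = 8 - -68 = 8 + 68 = 76$)
$n{\left(N,Q \right)} = 144$ ($n{\left(N,Q \right)} = \left(-12\right)^{2} = 144$)
$b{\left(m,B \right)} = 144$
$\frac{1}{-6559 + b{\left(-13,k \right)}} = \frac{1}{-6559 + 144} = \frac{1}{-6415} = - \frac{1}{6415}$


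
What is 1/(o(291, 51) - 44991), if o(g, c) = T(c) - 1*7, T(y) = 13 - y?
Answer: -1/45036 ≈ -2.2204e-5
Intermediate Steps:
o(g, c) = 6 - c (o(g, c) = (13 - c) - 1*7 = (13 - c) - 7 = 6 - c)
1/(o(291, 51) - 44991) = 1/((6 - 1*51) - 44991) = 1/((6 - 51) - 44991) = 1/(-45 - 44991) = 1/(-45036) = -1/45036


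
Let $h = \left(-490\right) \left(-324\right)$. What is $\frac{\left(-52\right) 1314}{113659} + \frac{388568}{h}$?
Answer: $\frac{45764419}{24786405} \approx 1.8464$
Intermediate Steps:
$h = 158760$
$\frac{\left(-52\right) 1314}{113659} + \frac{388568}{h} = \frac{\left(-52\right) 1314}{113659} + \frac{388568}{158760} = \left(-68328\right) \frac{1}{113659} + 388568 \cdot \frac{1}{158760} = - \frac{5256}{8743} + \frac{48571}{19845} = \frac{45764419}{24786405}$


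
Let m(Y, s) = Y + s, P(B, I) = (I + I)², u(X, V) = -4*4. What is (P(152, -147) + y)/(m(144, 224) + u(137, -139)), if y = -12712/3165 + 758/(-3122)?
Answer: 427021633373/1739078880 ≈ 245.54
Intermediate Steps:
u(X, V) = -16
P(B, I) = 4*I² (P(B, I) = (2*I)² = 4*I²)
y = -21042967/4940565 (y = -12712*1/3165 + 758*(-1/3122) = -12712/3165 - 379/1561 = -21042967/4940565 ≈ -4.2592)
(P(152, -147) + y)/(m(144, 224) + u(137, -139)) = (4*(-147)² - 21042967/4940565)/((144 + 224) - 16) = (4*21609 - 21042967/4940565)/(368 - 16) = (86436 - 21042967/4940565)/352 = (427021633373/4940565)*(1/352) = 427021633373/1739078880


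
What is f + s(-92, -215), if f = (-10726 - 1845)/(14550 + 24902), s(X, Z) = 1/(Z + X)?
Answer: -3898749/12111764 ≈ -0.32190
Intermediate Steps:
s(X, Z) = 1/(X + Z)
f = -12571/39452 ≈ -0.31864
f + s(-92, -215) = -12571/39452 + 1/(-92 - 215) = -12571/39452 + 1/(-307) = -12571/39452 - 1/307 = -3898749/12111764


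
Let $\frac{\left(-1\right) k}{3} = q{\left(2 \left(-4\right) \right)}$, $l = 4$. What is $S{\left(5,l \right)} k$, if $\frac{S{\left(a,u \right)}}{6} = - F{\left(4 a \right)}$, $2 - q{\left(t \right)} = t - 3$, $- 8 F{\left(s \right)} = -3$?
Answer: $\frac{351}{4} \approx 87.75$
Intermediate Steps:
$F{\left(s \right)} = \frac{3}{8}$ ($F{\left(s \right)} = \left(- \frac{1}{8}\right) \left(-3\right) = \frac{3}{8}$)
$q{\left(t \right)} = 5 - t$ ($q{\left(t \right)} = 2 - \left(t - 3\right) = 2 - \left(-3 + t\right) = 5 - t$)
$S{\left(a,u \right)} = - \frac{9}{4}$ ($S{\left(a,u \right)} = 6 \left(\left(-1\right) \frac{3}{8}\right) = 6 \left(- \frac{3}{8}\right) = - \frac{9}{4}$)
$k = -39$ ($k = - 3 \left(5 - 2 \left(-4\right)\right) = - 3 \left(5 - -8\right) = - 3 \left(5 + 8\right) = \left(-3\right) 13 = -39$)
$S{\left(5,l \right)} k = \left(- \frac{9}{4}\right) \left(-39\right) = \frac{351}{4}$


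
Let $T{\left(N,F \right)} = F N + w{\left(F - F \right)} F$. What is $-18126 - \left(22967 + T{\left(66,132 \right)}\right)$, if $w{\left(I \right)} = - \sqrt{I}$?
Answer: $-49805$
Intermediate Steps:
$T{\left(N,F \right)} = F N$ ($T{\left(N,F \right)} = F N + - \sqrt{F - F} F = F N + - \sqrt{0} F = F N + \left(-1\right) 0 F = F N + 0 F = F N + 0 = F N$)
$-18126 - \left(22967 + T{\left(66,132 \right)}\right) = -18126 - \left(22967 + 132 \cdot 66\right) = -18126 - \left(22967 + 8712\right) = -18126 - 31679 = -49805$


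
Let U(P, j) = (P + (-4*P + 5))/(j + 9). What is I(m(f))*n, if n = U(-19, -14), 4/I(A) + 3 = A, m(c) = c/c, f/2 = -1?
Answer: 124/5 ≈ 24.800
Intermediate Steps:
f = -2 (f = 2*(-1) = -2)
m(c) = 1
U(P, j) = (5 - 3*P)/(9 + j) (U(P, j) = (P + (5 - 4*P))/(9 + j) = (5 - 3*P)/(9 + j))
I(A) = 4/(-3 + A)
n = -62/5 (n = (5 - 3*(-19))/(9 - 14) = (5 + 57)/(-5) = -1/5*62 = -62/5 ≈ -12.400)
I(m(f))*n = (4/(-3 + 1))*(-62/5) = (4/(-2))*(-62/5) = (4*(-1/2))*(-62/5) = -2*(-62/5) = 124/5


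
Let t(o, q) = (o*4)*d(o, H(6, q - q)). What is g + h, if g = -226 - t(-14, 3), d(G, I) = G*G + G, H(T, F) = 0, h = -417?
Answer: 9549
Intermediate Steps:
d(G, I) = G + G**2 (d(G, I) = G**2 + G = G + G**2)
t(o, q) = 4*o**2*(1 + o) (t(o, q) = (o*4)*(o*(1 + o)) = (4*o)*(o*(1 + o)) = 4*o**2*(1 + o))
g = 9966 (g = -226 - 4*(-14)**2*(1 - 14) = -226 - 4*196*(-13) = -226 - 1*(-10192) = -226 + 10192 = 9966)
g + h = 9966 - 417 = 9549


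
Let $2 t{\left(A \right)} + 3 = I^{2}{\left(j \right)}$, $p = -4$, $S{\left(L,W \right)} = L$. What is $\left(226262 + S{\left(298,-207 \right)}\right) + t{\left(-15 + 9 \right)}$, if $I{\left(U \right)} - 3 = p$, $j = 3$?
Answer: $226559$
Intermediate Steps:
$I{\left(U \right)} = -1$ ($I{\left(U \right)} = 3 - 4 = -1$)
$t{\left(A \right)} = -1$ ($t{\left(A \right)} = - \frac{3}{2} + \frac{\left(-1\right)^{2}}{2} = - \frac{3}{2} + \frac{1}{2} \cdot 1 = - \frac{3}{2} + \frac{1}{2} = -1$)
$\left(226262 + S{\left(298,-207 \right)}\right) + t{\left(-15 + 9 \right)} = \left(226262 + 298\right) - 1 = 226560 - 1 = 226559$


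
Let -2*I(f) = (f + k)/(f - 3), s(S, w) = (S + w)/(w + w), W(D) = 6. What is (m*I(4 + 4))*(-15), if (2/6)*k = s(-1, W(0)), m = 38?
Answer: 2109/4 ≈ 527.25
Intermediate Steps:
s(S, w) = (S + w)/(2*w) (s(S, w) = (S + w)/((2*w)) = (S + w)*(1/(2*w)) = (S + w)/(2*w))
k = 5/4 (k = 3*((½)*(-1 + 6)/6) = 3*((½)*(⅙)*5) = 3*(5/12) = 5/4 ≈ 1.2500)
I(f) = -(5/4 + f)/(2*(-3 + f)) (I(f) = -(f + 5/4)/(2*(f - 3)) = -(5/4 + f)/(2*(-3 + f)))
(m*I(4 + 4))*(-15) = (38*((-5 - 4*(4 + 4))/(8*(-3 + (4 + 4)))))*(-15) = (38*((-5 - 4*8)/(8*(-3 + 8))))*(-15) = (38*((⅛)*(-5 - 32)/5))*(-15) = (38*((⅛)*(⅕)*(-37)))*(-15) = (38*(-37/40))*(-15) = -703/20*(-15) = 2109/4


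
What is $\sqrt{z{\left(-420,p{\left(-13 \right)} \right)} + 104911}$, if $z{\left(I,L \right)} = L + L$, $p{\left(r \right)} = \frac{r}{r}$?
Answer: $3 \sqrt{11657} \approx 323.9$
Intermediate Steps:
$p{\left(r \right)} = 1$
$z{\left(I,L \right)} = 2 L$
$\sqrt{z{\left(-420,p{\left(-13 \right)} \right)} + 104911} = \sqrt{2 \cdot 1 + 104911} = \sqrt{2 + 104911} = \sqrt{104913} = 3 \sqrt{11657}$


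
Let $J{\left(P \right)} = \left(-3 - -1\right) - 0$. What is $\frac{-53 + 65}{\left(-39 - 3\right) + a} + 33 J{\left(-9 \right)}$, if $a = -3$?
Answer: $- \frac{994}{15} \approx -66.267$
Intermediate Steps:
$J{\left(P \right)} = -2$ ($J{\left(P \right)} = \left(-3 + 1\right) + 0 = -2 + 0 = -2$)
$\frac{-53 + 65}{\left(-39 - 3\right) + a} + 33 J{\left(-9 \right)} = \frac{-53 + 65}{\left(-39 - 3\right) - 3} + 33 \left(-2\right) = \frac{12}{\left(-39 - 3\right) - 3} - 66 = \frac{12}{-42 - 3} - 66 = \frac{12}{-45} - 66 = 12 \left(- \frac{1}{45}\right) - 66 = - \frac{4}{15} - 66 = - \frac{994}{15}$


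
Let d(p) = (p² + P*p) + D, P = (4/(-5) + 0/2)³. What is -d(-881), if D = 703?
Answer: -97164384/125 ≈ -7.7732e+5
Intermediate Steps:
P = -64/125 (P = (4*(-⅕) + 0*(½))³ = (-⅘ + 0)³ = (-⅘)³ = -64/125 ≈ -0.51200)
d(p) = 703 + p² - 64*p/125 (d(p) = (p² - 64*p/125) + 703 = 703 + p² - 64*p/125)
-d(-881) = -(703 + (-881)² - 64/125*(-881)) = -(703 + 776161 + 56384/125) = -1*97164384/125 = -97164384/125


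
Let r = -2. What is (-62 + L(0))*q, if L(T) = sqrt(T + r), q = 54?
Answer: -3348 + 54*I*sqrt(2) ≈ -3348.0 + 76.368*I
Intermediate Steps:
L(T) = sqrt(-2 + T) (L(T) = sqrt(T - 2) = sqrt(-2 + T))
(-62 + L(0))*q = (-62 + sqrt(-2 + 0))*54 = (-62 + sqrt(-2))*54 = (-62 + I*sqrt(2))*54 = -3348 + 54*I*sqrt(2)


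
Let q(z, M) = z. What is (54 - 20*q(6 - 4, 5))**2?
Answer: 196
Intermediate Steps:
(54 - 20*q(6 - 4, 5))**2 = (54 - 20*(6 - 4))**2 = (54 - 20*2)**2 = (54 - 40)**2 = 14**2 = 196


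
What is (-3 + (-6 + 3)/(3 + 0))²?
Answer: 16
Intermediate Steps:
(-3 + (-6 + 3)/(3 + 0))² = (-3 - 3/3)² = (-3 - 3*⅓)² = (-3 - 1)² = (-4)² = 16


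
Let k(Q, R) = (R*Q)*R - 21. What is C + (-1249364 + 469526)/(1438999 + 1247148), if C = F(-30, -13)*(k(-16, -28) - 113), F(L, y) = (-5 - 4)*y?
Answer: -173236194120/116789 ≈ -1.4833e+6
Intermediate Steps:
F(L, y) = -9*y
k(Q, R) = -21 + Q*R² (k(Q, R) = (Q*R)*R - 21 = Q*R² - 21 = -21 + Q*R²)
C = -1483326 (C = (-9*(-13))*((-21 - 16*(-28)²) - 113) = 117*((-21 - 16*784) - 113) = 117*((-21 - 12544) - 113) = 117*(-12565 - 113) = 117*(-12678) = -1483326)
C + (-1249364 + 469526)/(1438999 + 1247148) = -1483326 + (-1249364 + 469526)/(1438999 + 1247148) = -1483326 - 779838/2686147 = -1483326 - 779838*1/2686147 = -1483326 - 33906/116789 = -173236194120/116789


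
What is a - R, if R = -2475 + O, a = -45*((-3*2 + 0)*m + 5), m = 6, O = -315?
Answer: 4185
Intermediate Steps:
a = 1395 (a = -45*((-3*2 + 0)*6 + 5) = -45*((-6 + 0)*6 + 5) = -45*(-6*6 + 5) = -45*(-36 + 5) = -45*(-31) = 1395)
R = -2790 (R = -2475 - 315 = -2790)
a - R = 1395 - 1*(-2790) = 1395 + 2790 = 4185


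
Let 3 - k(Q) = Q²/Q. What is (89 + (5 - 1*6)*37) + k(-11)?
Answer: 66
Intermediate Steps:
k(Q) = 3 - Q (k(Q) = 3 - Q²/Q = 3 - Q)
(89 + (5 - 1*6)*37) + k(-11) = (89 + (5 - 1*6)*37) + (3 - 1*(-11)) = (89 + (5 - 6)*37) + (3 + 11) = (89 - 1*37) + 14 = (89 - 37) + 14 = 52 + 14 = 66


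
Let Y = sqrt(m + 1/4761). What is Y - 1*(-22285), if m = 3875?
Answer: 22285 + 2*sqrt(4612219)/69 ≈ 22347.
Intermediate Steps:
Y = 2*sqrt(4612219)/69 (Y = sqrt(3875 + 1/4761) = sqrt(18448876/4761) = 2*sqrt(4612219)/69 ≈ 62.250)
Y - 1*(-22285) = 2*sqrt(4612219)/69 - 1*(-22285) = 2*sqrt(4612219)/69 + 22285 = 22285 + 2*sqrt(4612219)/69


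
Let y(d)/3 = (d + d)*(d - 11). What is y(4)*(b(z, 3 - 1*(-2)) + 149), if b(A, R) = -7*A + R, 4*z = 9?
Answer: -23226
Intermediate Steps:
z = 9/4 (z = (¼)*9 = 9/4 ≈ 2.2500)
b(A, R) = R - 7*A
y(d) = 6*d*(-11 + d) (y(d) = 3*((d + d)*(d - 11)) = 3*((2*d)*(-11 + d)) = 3*(2*d*(-11 + d)) = 6*d*(-11 + d))
y(4)*(b(z, 3 - 1*(-2)) + 149) = (6*4*(-11 + 4))*(((3 - 1*(-2)) - 7*9/4) + 149) = (6*4*(-7))*(((3 + 2) - 63/4) + 149) = -168*((5 - 63/4) + 149) = -168*(-43/4 + 149) = -168*553/4 = -23226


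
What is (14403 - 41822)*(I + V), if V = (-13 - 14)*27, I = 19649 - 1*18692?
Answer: -6251532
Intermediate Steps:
I = 957 (I = 19649 - 18692 = 957)
V = -729 (V = -27*27 = -729)
(14403 - 41822)*(I + V) = (14403 - 41822)*(957 - 729) = -27419*228 = -6251532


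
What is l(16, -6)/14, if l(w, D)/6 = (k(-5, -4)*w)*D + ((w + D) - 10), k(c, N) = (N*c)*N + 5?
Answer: 21600/7 ≈ 3085.7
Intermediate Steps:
k(c, N) = 5 + c*N² (k(c, N) = c*N² + 5 = 5 + c*N²)
l(w, D) = -60 + 6*D + 6*w - 450*D*w (l(w, D) = 6*(((5 - 5*(-4)²)*w)*D + ((w + D) - 10)) = 6*(((5 - 5*16)*w)*D + ((D + w) - 10)) = 6*(((5 - 80)*w)*D + (-10 + D + w)) = 6*((-75*w)*D + (-10 + D + w)) = 6*(-75*D*w + (-10 + D + w)) = 6*(-10 + D + w - 75*D*w) = -60 + 6*D + 6*w - 450*D*w)
l(16, -6)/14 = (-60 + 6*(-6) + 6*16 - 450*(-6)*16)/14 = (-60 - 36 + 96 + 43200)*(1/14) = 43200*(1/14) = 21600/7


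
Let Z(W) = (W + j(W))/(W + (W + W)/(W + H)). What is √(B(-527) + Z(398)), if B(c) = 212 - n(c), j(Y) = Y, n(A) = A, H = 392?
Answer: √3227774/66 ≈ 27.221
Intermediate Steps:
B(c) = 212 - c
Z(W) = 2*W/(W + 2*W/(392 + W)) (Z(W) = (W + W)/(W + (W + W)/(W + 392)) = (2*W)/(W + (2*W)/(392 + W)) = (2*W)/(W + 2*W/(392 + W)) = 2*W/(W + 2*W/(392 + W)))
√(B(-527) + Z(398)) = √((212 - 1*(-527)) + 2*(392 + 398)/(394 + 398)) = √((212 + 527) + 2*790/792) = √(739 + 2*(1/792)*790) = √(739 + 395/198) = √(146717/198) = √3227774/66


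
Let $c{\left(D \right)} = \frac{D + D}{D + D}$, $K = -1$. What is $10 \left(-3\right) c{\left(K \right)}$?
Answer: $-30$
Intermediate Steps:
$c{\left(D \right)} = 1$ ($c{\left(D \right)} = \frac{2 D}{2 D} = 2 D \frac{1}{2 D} = 1$)
$10 \left(-3\right) c{\left(K \right)} = 10 \left(-3\right) 1 = \left(-30\right) 1 = -30$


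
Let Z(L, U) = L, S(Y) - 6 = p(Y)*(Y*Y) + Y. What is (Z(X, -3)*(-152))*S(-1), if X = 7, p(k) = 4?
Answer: -9576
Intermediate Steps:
S(Y) = 6 + Y + 4*Y² (S(Y) = 6 + (4*(Y*Y) + Y) = 6 + (4*Y² + Y) = 6 + (Y + 4*Y²) = 6 + Y + 4*Y²)
(Z(X, -3)*(-152))*S(-1) = (7*(-152))*(6 - 1 + 4*(-1)²) = -1064*(6 - 1 + 4*1) = -1064*(6 - 1 + 4) = -1064*9 = -9576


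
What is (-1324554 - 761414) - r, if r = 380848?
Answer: -2466816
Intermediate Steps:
(-1324554 - 761414) - r = (-1324554 - 761414) - 1*380848 = -2085968 - 380848 = -2466816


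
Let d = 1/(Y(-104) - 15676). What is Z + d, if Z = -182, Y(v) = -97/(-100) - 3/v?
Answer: -7417413146/40755003 ≈ -182.00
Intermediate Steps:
Y(v) = 97/100 - 3/v (Y(v) = -97*(-1/100) - 3/v = 97/100 - 3/v)
d = -2600/40755003 (d = 1/((97/100 - 3/(-104)) - 15676) = 1/((97/100 - 3*(-1/104)) - 15676) = 1/((97/100 + 3/104) - 15676) = 1/(2597/2600 - 15676) = 1/(-40755003/2600) = -2600/40755003 ≈ -6.3796e-5)
Z + d = -182 - 2600/40755003 = -7417413146/40755003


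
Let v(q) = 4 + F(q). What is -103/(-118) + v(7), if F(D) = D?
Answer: 1401/118 ≈ 11.873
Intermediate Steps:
v(q) = 4 + q
-103/(-118) + v(7) = -103/(-118) + (4 + 7) = -1/118*(-103) + 11 = 103/118 + 11 = 1401/118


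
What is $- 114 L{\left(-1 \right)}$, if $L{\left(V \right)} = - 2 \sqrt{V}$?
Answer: $228 i \approx 228.0 i$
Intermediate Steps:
$- 114 L{\left(-1 \right)} = - 114 \left(- 2 \sqrt{-1}\right) = - 114 \left(- 2 i\right) = 228 i$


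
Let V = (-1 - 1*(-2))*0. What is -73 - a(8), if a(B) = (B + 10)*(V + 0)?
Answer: -73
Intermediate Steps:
V = 0 (V = (-1 + 2)*0 = 1*0 = 0)
a(B) = 0 (a(B) = (B + 10)*(0 + 0) = (10 + B)*0 = 0)
-73 - a(8) = -73 - 1*0 = -73 + 0 = -73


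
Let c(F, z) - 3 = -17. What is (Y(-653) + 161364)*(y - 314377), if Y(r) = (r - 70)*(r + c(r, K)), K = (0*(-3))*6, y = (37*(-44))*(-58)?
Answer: -141562850565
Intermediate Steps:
y = 94424 (y = -1628*(-58) = 94424)
K = 0 (K = 0*6 = 0)
c(F, z) = -14 (c(F, z) = 3 - 17 = -14)
Y(r) = (-70 + r)*(-14 + r) (Y(r) = (r - 70)*(r - 14) = (-70 + r)*(-14 + r))
(Y(-653) + 161364)*(y - 314377) = ((980 + (-653)² - 84*(-653)) + 161364)*(94424 - 314377) = ((980 + 426409 + 54852) + 161364)*(-219953) = (482241 + 161364)*(-219953) = 643605*(-219953) = -141562850565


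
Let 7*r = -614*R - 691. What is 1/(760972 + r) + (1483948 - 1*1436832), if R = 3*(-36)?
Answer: 254069496307/5392425 ≈ 47116.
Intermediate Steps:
R = -108
r = 65621/7 (r = (-614*(-108) - 691)/7 = (66312 - 691)/7 = (⅐)*65621 = 65621/7 ≈ 9374.4)
1/(760972 + r) + (1483948 - 1*1436832) = 1/(760972 + 65621/7) + (1483948 - 1*1436832) = 1/(5392425/7) + (1483948 - 1436832) = 7/5392425 + 47116 = 254069496307/5392425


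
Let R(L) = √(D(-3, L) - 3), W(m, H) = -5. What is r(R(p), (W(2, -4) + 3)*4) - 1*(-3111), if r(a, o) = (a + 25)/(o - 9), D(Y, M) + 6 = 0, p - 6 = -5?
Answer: 52862/17 - 3*I/17 ≈ 3109.5 - 0.17647*I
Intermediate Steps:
p = 1 (p = 6 - 5 = 1)
D(Y, M) = -6 (D(Y, M) = -6 + 0 = -6)
R(L) = 3*I (R(L) = √(-6 - 3) = √(-9) = 3*I)
r(a, o) = (25 + a)/(-9 + o)
r(R(p), (W(2, -4) + 3)*4) - 1*(-3111) = (25 + 3*I)/(-9 + (-5 + 3)*4) - 1*(-3111) = (25 + 3*I)/(-9 - 2*4) + 3111 = (25 + 3*I)/(-9 - 8) + 3111 = (25 + 3*I)/(-17) + 3111 = -(25 + 3*I)/17 + 3111 = (-25/17 - 3*I/17) + 3111 = 52862/17 - 3*I/17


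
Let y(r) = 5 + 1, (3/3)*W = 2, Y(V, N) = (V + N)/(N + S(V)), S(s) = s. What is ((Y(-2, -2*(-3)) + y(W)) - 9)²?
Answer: 4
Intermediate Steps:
Y(V, N) = 1 (Y(V, N) = (V + N)/(N + V) = (N + V)/(N + V) = 1)
W = 2
y(r) = 6
((Y(-2, -2*(-3)) + y(W)) - 9)² = ((1 + 6) - 9)² = (7 - 9)² = (-2)² = 4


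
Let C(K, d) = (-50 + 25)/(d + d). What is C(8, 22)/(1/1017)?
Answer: -25425/44 ≈ -577.84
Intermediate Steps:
C(K, d) = -25/(2*d) (C(K, d) = -25*1/(2*d) = -25/(2*d))
C(8, 22)/(1/1017) = (-25/2/22)/(1/1017) = (-25/2*1/22)/(1/1017) = -25/44*1017 = -25425/44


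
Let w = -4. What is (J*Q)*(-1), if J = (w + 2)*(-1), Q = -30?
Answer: 60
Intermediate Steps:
J = 2 (J = (-4 + 2)*(-1) = -2*(-1) = 2)
(J*Q)*(-1) = (2*(-30))*(-1) = -60*(-1) = 60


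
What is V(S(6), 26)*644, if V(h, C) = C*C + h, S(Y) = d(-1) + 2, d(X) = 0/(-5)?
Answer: 436632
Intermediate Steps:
d(X) = 0 (d(X) = 0*(-⅕) = 0)
S(Y) = 2 (S(Y) = 0 + 2 = 2)
V(h, C) = h + C² (V(h, C) = C² + h = h + C²)
V(S(6), 26)*644 = (2 + 26²)*644 = (2 + 676)*644 = 678*644 = 436632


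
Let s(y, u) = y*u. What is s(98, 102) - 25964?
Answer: -15968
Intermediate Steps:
s(y, u) = u*y
s(98, 102) - 25964 = 102*98 - 25964 = 9996 - 25964 = -15968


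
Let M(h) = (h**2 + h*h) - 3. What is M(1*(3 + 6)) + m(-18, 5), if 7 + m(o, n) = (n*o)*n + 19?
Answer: -279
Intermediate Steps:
m(o, n) = 12 + o*n**2 (m(o, n) = -7 + ((n*o)*n + 19) = -7 + (o*n**2 + 19) = -7 + (19 + o*n**2) = 12 + o*n**2)
M(h) = -3 + 2*h**2 (M(h) = (h**2 + h**2) - 3 = 2*h**2 - 3 = -3 + 2*h**2)
M(1*(3 + 6)) + m(-18, 5) = (-3 + 2*(1*(3 + 6))**2) + (12 - 18*5**2) = (-3 + 2*(1*9)**2) + (12 - 18*25) = (-3 + 2*9**2) + (12 - 450) = (-3 + 2*81) - 438 = (-3 + 162) - 438 = 159 - 438 = -279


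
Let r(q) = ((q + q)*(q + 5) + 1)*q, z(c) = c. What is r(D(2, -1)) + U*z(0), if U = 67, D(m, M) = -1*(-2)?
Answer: 58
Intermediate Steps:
D(m, M) = 2
r(q) = q*(1 + 2*q*(5 + q)) (r(q) = ((2*q)*(5 + q) + 1)*q = (2*q*(5 + q) + 1)*q = (1 + 2*q*(5 + q))*q = q*(1 + 2*q*(5 + q)))
r(D(2, -1)) + U*z(0) = 2*(1 + 2*2² + 10*2) + 67*0 = 2*(1 + 2*4 + 20) + 0 = 2*(1 + 8 + 20) + 0 = 2*29 + 0 = 58 + 0 = 58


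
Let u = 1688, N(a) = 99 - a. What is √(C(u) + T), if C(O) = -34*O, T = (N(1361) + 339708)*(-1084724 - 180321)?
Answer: 7*I*√8737744438 ≈ 6.5433e+5*I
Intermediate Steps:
T = -428149420070 (T = ((99 - 1*1361) + 339708)*(-1084724 - 180321) = ((99 - 1361) + 339708)*(-1265045) = (-1262 + 339708)*(-1265045) = 338446*(-1265045) = -428149420070)
√(C(u) + T) = √(-34*1688 - 428149420070) = √(-57392 - 428149420070) = √(-428149477462) = 7*I*√8737744438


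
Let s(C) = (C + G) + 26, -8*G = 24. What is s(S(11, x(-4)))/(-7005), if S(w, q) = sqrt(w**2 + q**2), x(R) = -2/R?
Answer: -23/7005 - sqrt(485)/14010 ≈ -0.0048553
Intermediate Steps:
G = -3 (G = -1/8*24 = -3)
S(w, q) = sqrt(q**2 + w**2)
s(C) = 23 + C (s(C) = (C - 3) + 26 = (-3 + C) + 26 = 23 + C)
s(S(11, x(-4)))/(-7005) = (23 + sqrt((-2/(-4))**2 + 11**2))/(-7005) = (23 + sqrt((-2*(-1/4))**2 + 121))*(-1/7005) = (23 + sqrt((1/2)**2 + 121))*(-1/7005) = (23 + sqrt(1/4 + 121))*(-1/7005) = (23 + sqrt(485/4))*(-1/7005) = (23 + sqrt(485)/2)*(-1/7005) = -23/7005 - sqrt(485)/14010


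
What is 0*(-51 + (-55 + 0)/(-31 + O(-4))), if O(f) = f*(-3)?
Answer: 0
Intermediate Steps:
O(f) = -3*f
0*(-51 + (-55 + 0)/(-31 + O(-4))) = 0*(-51 + (-55 + 0)/(-31 - 3*(-4))) = 0*(-51 - 55/(-31 + 12)) = 0*(-51 - 55/(-19)) = 0*(-51 - 55*(-1/19)) = 0*(-51 + 55/19) = 0*(-914/19) = 0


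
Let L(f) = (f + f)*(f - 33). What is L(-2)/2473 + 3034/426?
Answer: 3781361/526749 ≈ 7.1787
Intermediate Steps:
L(f) = 2*f*(-33 + f) (L(f) = (2*f)*(-33 + f) = 2*f*(-33 + f))
L(-2)/2473 + 3034/426 = (2*(-2)*(-33 - 2))/2473 + 3034/426 = (2*(-2)*(-35))*(1/2473) + 3034*(1/426) = 140*(1/2473) + 1517/213 = 140/2473 + 1517/213 = 3781361/526749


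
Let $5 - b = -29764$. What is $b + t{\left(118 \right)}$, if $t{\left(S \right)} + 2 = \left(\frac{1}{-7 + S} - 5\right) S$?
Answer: $\frac{3238765}{111} \approx 29178.0$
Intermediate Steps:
$b = 29769$ ($b = 5 - -29764 = 5 + 29764 = 29769$)
$t{\left(S \right)} = -2 + S \left(-5 + \frac{1}{-7 + S}\right)$ ($t{\left(S \right)} = -2 + \left(\frac{1}{-7 + S} - 5\right) S = -2 + \left(-5 + \frac{1}{-7 + S}\right) S = -2 + S \left(-5 + \frac{1}{-7 + S}\right)$)
$b + t{\left(118 \right)} = 29769 + \frac{14 - 5 \cdot 118^{2} + 34 \cdot 118}{-7 + 118} = 29769 + \frac{14 - 69620 + 4012}{111} = 29769 + \frac{1}{111} \left(-65594\right) = 29769 - \frac{65594}{111} = \frac{3238765}{111}$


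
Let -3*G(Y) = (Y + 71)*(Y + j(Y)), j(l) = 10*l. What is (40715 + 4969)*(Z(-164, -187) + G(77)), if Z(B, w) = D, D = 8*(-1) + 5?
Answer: -1909058220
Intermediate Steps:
D = -3 (D = -8 + 5 = -3)
Z(B, w) = -3
G(Y) = -11*Y*(71 + Y)/3 (G(Y) = -(Y + 71)*(Y + 10*Y)/3 = -(71 + Y)*11*Y/3 = -11*Y*(71 + Y)/3)
(40715 + 4969)*(Z(-164, -187) + G(77)) = (40715 + 4969)*(-3 + (11/3)*77*(-71 - 1*77)) = 45684*(-3 + (11/3)*77*(-71 - 77)) = 45684*(-3 + (11/3)*77*(-148)) = 45684*(-3 - 125356/3) = 45684*(-125365/3) = -1909058220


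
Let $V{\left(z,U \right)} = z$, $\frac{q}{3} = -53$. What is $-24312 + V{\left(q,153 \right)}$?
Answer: $-24471$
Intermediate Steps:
$q = -159$ ($q = 3 \left(-53\right) = -159$)
$-24312 + V{\left(q,153 \right)} = -24312 - 159 = -24471$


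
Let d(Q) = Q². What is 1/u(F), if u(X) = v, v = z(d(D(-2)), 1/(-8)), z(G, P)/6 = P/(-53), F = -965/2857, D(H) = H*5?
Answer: 212/3 ≈ 70.667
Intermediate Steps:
D(H) = 5*H
F = -965/2857 (F = -965*1/2857 = -965/2857 ≈ -0.33777)
z(G, P) = -6*P/53 (z(G, P) = 6*(P/(-53)) = 6*(P*(-1/53)) = 6*(-P/53) = -6*P/53)
v = 3/212 (v = -6/53/(-8) = -6/53*(-⅛) = 3/212 ≈ 0.014151)
u(X) = 3/212
1/u(F) = 1/(3/212) = 212/3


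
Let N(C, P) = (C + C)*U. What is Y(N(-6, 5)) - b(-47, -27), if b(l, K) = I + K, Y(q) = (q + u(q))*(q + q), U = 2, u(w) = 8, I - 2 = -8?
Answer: 801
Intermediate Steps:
I = -6 (I = 2 - 8 = -6)
N(C, P) = 4*C (N(C, P) = (C + C)*2 = (2*C)*2 = 4*C)
Y(q) = 2*q*(8 + q) (Y(q) = (q + 8)*(q + q) = (8 + q)*(2*q) = 2*q*(8 + q))
b(l, K) = -6 + K
Y(N(-6, 5)) - b(-47, -27) = 2*(4*(-6))*(8 + 4*(-6)) - (-6 - 27) = 2*(-24)*(8 - 24) - 1*(-33) = 2*(-24)*(-16) + 33 = 768 + 33 = 801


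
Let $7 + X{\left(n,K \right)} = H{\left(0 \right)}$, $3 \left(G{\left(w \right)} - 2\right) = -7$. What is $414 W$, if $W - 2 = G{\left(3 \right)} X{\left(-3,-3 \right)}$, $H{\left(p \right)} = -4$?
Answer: $2346$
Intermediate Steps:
$G{\left(w \right)} = - \frac{1}{3}$ ($G{\left(w \right)} = 2 + \frac{1}{3} \left(-7\right) = 2 - \frac{7}{3} = - \frac{1}{3}$)
$X{\left(n,K \right)} = -11$ ($X{\left(n,K \right)} = -7 - 4 = -11$)
$W = \frac{17}{3}$ ($W = 2 - - \frac{11}{3} = 2 + \frac{11}{3} = \frac{17}{3} \approx 5.6667$)
$414 W = 414 \cdot \frac{17}{3} = 2346$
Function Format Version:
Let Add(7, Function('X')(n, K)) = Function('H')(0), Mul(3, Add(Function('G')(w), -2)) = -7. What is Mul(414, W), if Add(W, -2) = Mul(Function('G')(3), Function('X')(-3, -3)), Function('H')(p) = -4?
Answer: 2346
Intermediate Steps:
Function('G')(w) = Rational(-1, 3) (Function('G')(w) = Add(2, Mul(Rational(1, 3), -7)) = Add(2, Rational(-7, 3)) = Rational(-1, 3))
Function('X')(n, K) = -11 (Function('X')(n, K) = Add(-7, -4) = -11)
W = Rational(17, 3) (W = Add(2, Mul(Rational(-1, 3), -11)) = Add(2, Rational(11, 3)) = Rational(17, 3) ≈ 5.6667)
Mul(414, W) = Mul(414, Rational(17, 3)) = 2346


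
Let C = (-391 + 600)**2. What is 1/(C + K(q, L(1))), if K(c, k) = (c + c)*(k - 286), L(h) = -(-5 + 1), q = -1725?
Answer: 1/1016581 ≈ 9.8369e-7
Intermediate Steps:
L(h) = 4 (L(h) = -1*(-4) = 4)
C = 43681 (C = 209**2 = 43681)
K(c, k) = 2*c*(-286 + k) (K(c, k) = (2*c)*(-286 + k) = 2*c*(-286 + k))
1/(C + K(q, L(1))) = 1/(43681 + 2*(-1725)*(-286 + 4)) = 1/(43681 + 2*(-1725)*(-282)) = 1/(43681 + 972900) = 1/1016581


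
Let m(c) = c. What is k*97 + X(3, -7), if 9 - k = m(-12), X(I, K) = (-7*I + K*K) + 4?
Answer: 2069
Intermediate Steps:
X(I, K) = 4 + K² - 7*I (X(I, K) = (-7*I + K²) + 4 = (K² - 7*I) + 4 = 4 + K² - 7*I)
k = 21 (k = 9 - 1*(-12) = 9 + 12 = 21)
k*97 + X(3, -7) = 21*97 + (4 + (-7)² - 7*3) = 2037 + (4 + 49 - 21) = 2037 + 32 = 2069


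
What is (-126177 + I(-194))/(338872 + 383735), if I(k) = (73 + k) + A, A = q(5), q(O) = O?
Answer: -126293/722607 ≈ -0.17477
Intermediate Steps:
A = 5
I(k) = 78 + k (I(k) = (73 + k) + 5 = 78 + k)
(-126177 + I(-194))/(338872 + 383735) = (-126177 + (78 - 194))/(338872 + 383735) = (-126177 - 116)/722607 = -126293*1/722607 = -126293/722607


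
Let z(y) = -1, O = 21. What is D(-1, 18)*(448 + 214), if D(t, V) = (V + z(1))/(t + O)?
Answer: 5627/10 ≈ 562.70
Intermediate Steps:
D(t, V) = (-1 + V)/(21 + t) (D(t, V) = (V - 1)/(t + 21) = (-1 + V)/(21 + t))
D(-1, 18)*(448 + 214) = ((-1 + 18)/(21 - 1))*(448 + 214) = (17/20)*662 = 5627/10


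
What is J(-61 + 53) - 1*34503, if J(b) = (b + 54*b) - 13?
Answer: -34956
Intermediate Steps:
J(b) = -13 + 55*b (J(b) = 55*b - 13 = -13 + 55*b)
J(-61 + 53) - 1*34503 = (-13 + 55*(-61 + 53)) - 1*34503 = (-13 + 55*(-8)) - 34503 = (-13 - 440) - 34503 = -453 - 34503 = -34956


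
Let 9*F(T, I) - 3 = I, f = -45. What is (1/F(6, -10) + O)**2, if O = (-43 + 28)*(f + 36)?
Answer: 876096/49 ≈ 17880.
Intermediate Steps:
F(T, I) = 1/3 + I/9
O = 135 (O = (-43 + 28)*(-45 + 36) = -15*(-9) = 135)
(1/F(6, -10) + O)**2 = (1/(1/3 + (1/9)*(-10)) + 135)**2 = (1/(1/3 - 10/9) + 135)**2 = (1/(-7/9) + 135)**2 = (-9/7 + 135)**2 = (936/7)**2 = 876096/49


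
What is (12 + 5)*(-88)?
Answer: -1496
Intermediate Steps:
(12 + 5)*(-88) = 17*(-88) = -1496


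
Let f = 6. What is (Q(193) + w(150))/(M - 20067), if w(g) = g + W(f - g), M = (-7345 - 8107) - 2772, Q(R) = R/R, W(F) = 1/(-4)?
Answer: -603/153164 ≈ -0.0039370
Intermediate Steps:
W(F) = -¼
Q(R) = 1
M = -18224 (M = -15452 - 2772 = -18224)
w(g) = -¼ + g (w(g) = g - ¼ = -¼ + g)
(Q(193) + w(150))/(M - 20067) = (1 + (-¼ + 150))/(-18224 - 20067) = (1 + 599/4)/(-38291) = (603/4)*(-1/38291) = -603/153164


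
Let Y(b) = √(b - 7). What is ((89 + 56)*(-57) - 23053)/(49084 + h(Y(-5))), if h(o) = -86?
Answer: -15659/24499 ≈ -0.63917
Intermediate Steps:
Y(b) = √(-7 + b)
((89 + 56)*(-57) - 23053)/(49084 + h(Y(-5))) = ((89 + 56)*(-57) - 23053)/(49084 - 86) = (145*(-57) - 23053)/48998 = (-8265 - 23053)*(1/48998) = -31318*1/48998 = -15659/24499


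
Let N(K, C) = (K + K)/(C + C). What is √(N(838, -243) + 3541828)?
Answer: √2581990098/27 ≈ 1882.0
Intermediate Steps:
N(K, C) = K/C (N(K, C) = (2*K)/((2*C)) = (2*K)*(1/(2*C)) = K/C)
√(N(838, -243) + 3541828) = √(838/(-243) + 3541828) = √(838*(-1/243) + 3541828) = √(-838/243 + 3541828) = √(860663366/243) = √2581990098/27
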